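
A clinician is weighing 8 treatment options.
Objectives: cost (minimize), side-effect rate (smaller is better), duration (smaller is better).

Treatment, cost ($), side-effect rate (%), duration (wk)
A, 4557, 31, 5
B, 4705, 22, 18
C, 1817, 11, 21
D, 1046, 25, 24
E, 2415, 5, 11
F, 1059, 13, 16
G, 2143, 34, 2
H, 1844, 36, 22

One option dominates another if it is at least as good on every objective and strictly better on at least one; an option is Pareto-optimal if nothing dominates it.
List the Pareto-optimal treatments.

A, C, D, E, F, G

A: not dominated.
B: dominated by E (cost 2415≤4705, side-effect rate 5≤22, duration 11≤18).
C: not dominated.
D: not dominated (best cost).
E: not dominated (best side-effect rate).
F: not dominated.
G: not dominated (best duration).
H: dominated by C (cost 1817≤1844, side-effect rate 11≤36, duration 21≤22).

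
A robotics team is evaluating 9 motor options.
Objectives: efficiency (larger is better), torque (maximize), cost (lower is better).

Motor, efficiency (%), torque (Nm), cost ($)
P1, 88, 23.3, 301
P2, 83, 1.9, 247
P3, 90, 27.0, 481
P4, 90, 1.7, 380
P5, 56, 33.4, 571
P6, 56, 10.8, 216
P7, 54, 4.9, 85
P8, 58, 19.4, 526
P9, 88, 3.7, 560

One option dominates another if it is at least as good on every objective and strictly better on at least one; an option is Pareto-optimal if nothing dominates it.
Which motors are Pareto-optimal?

P1, P2, P3, P4, P5, P6, P7

P1: not dominated.
P2: not dominated.
P3: not dominated.
P4: not dominated.
P5: not dominated (best torque).
P6: not dominated.
P7: not dominated (best cost).
P8: dominated by P1 (efficiency 88≥58, torque 23.3≥19.4, cost 301≤526).
P9: dominated by P1 (efficiency 88≥88, torque 23.3≥3.7, cost 301≤560).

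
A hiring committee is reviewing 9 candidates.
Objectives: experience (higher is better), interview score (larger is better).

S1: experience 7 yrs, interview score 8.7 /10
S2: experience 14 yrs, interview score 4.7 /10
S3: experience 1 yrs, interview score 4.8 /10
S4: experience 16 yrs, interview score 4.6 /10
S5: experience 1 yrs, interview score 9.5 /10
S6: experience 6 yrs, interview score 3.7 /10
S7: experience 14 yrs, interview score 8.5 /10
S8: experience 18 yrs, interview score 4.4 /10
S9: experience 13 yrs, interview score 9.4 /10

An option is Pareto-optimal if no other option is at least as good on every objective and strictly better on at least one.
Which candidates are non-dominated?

S1: dominated by S9 (experience 13≥7, interview score 9.4≥8.7).
S2: dominated by S7 (experience 14≥14, interview score 8.5≥4.7).
S3: dominated by S1 (experience 7≥1, interview score 8.7≥4.8).
S4: not dominated.
S5: not dominated (best interview score).
S6: dominated by S1 (experience 7≥6, interview score 8.7≥3.7).
S7: not dominated.
S8: not dominated (best experience).
S9: not dominated.

S4, S5, S7, S8, S9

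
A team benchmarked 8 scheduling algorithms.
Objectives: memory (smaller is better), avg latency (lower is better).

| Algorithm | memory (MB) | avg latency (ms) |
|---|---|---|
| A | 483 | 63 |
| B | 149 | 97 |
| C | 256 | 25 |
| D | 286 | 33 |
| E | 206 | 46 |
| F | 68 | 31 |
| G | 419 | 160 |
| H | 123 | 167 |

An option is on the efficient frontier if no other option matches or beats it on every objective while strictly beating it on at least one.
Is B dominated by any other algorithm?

F vs B: memory 68≤149, avg latency 31≤97 — F is at least as good on every objective and strictly better on at least one, so F dominates B.

Yes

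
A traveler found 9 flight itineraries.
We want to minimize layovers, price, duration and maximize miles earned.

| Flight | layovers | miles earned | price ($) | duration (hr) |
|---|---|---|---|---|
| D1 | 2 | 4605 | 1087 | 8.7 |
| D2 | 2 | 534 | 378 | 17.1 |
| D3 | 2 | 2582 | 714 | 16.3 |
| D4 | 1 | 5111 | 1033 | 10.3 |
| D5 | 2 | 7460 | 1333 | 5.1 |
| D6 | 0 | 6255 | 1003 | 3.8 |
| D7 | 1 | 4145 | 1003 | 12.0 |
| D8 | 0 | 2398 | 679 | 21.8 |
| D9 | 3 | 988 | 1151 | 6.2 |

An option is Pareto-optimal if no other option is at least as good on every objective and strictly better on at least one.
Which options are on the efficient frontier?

D1: dominated by D6 (layovers 0≤2, miles earned 6255≥4605, price 1003≤1087, duration 3.8≤8.7).
D2: not dominated (best price).
D3: not dominated.
D4: dominated by D6 (layovers 0≤1, miles earned 6255≥5111, price 1003≤1033, duration 3.8≤10.3).
D5: not dominated (best miles earned).
D6: not dominated (best duration).
D7: dominated by D6 (layovers 0≤1, miles earned 6255≥4145, price 1003≤1003, duration 3.8≤12.0).
D8: not dominated.
D9: dominated by D6 (layovers 0≤3, miles earned 6255≥988, price 1003≤1151, duration 3.8≤6.2).

D2, D3, D5, D6, D8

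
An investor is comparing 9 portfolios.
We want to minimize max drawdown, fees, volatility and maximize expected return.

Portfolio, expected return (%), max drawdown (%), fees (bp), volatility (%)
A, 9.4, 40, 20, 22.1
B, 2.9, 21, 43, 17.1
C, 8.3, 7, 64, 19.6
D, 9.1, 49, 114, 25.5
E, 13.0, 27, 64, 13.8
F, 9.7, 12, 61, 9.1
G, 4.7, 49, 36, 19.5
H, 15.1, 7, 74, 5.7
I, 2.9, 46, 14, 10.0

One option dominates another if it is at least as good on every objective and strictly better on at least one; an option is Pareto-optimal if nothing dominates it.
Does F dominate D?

F vs D: expected return 9.7≥9.1, max drawdown 12≤49, fees 61≤114, volatility 9.1≤25.5 — F is at least as good on every objective with at least one strict improvement.

Yes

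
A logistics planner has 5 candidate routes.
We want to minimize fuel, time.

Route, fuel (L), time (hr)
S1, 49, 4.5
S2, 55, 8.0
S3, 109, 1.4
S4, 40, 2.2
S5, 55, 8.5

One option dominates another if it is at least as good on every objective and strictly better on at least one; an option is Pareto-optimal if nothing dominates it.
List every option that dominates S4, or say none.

none

S1: worse on fuel (49 vs 40).
S2: worse on fuel (55 vs 40).
S3: worse on fuel (109 vs 40).
S5: worse on fuel (55 vs 40).
No option dominates S4.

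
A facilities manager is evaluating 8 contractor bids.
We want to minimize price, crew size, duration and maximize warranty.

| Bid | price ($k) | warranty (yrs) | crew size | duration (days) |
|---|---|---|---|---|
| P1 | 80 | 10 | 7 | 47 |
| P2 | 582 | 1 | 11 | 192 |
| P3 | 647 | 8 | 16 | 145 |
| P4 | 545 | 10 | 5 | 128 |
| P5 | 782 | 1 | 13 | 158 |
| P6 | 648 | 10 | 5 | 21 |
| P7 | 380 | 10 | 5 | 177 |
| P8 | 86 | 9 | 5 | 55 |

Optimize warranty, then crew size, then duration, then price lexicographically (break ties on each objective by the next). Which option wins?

First maximize warranty: best is 10, kept {P1, P4, P6, P7}.
Then minimize crew size: best is 5, kept {P4, P6, P7}.
Then minimize duration: best is 21, kept {P6}.

P6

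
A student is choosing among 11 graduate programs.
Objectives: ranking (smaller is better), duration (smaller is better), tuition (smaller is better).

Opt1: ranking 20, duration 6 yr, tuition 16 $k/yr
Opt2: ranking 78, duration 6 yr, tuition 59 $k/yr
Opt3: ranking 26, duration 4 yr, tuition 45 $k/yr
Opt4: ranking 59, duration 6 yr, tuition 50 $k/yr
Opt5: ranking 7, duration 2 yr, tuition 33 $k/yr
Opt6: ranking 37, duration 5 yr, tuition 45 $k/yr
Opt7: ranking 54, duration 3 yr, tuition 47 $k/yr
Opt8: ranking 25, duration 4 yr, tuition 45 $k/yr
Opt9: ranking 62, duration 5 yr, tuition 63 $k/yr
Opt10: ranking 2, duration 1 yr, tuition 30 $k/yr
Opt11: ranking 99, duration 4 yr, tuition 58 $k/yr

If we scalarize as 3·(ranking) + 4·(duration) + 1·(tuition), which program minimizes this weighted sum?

Opt10

Opt1: 3·20 + 4·6 + 1·16 = 100
Opt2: 3·78 + 4·6 + 1·59 = 317
Opt3: 3·26 + 4·4 + 1·45 = 139
Opt4: 3·59 + 4·6 + 1·50 = 251
Opt5: 3·7 + 4·2 + 1·33 = 62
Opt6: 3·37 + 4·5 + 1·45 = 176
Opt7: 3·54 + 4·3 + 1·47 = 221
Opt8: 3·25 + 4·4 + 1·45 = 136
Opt9: 3·62 + 4·5 + 1·63 = 269
Opt10: 3·2 + 4·1 + 1·30 = 40
Opt11: 3·99 + 4·4 + 1·58 = 371
Lowest: Opt10 at 40.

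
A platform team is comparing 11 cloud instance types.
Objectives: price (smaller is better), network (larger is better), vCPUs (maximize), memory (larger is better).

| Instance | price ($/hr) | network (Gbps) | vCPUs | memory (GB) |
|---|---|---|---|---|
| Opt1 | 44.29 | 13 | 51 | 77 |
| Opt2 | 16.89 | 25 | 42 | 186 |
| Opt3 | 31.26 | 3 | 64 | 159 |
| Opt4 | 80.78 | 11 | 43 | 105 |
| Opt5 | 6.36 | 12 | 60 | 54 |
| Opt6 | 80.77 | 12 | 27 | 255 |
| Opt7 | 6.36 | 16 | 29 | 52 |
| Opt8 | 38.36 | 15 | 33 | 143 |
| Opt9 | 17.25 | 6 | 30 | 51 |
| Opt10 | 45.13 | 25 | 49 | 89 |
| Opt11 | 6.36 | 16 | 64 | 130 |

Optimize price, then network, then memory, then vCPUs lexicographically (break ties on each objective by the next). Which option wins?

First minimize price: best is 6.36, kept {Opt5, Opt7, Opt11}.
Then maximize network: best is 16, kept {Opt7, Opt11}.
Then maximize memory: best is 130, kept {Opt11}.

Opt11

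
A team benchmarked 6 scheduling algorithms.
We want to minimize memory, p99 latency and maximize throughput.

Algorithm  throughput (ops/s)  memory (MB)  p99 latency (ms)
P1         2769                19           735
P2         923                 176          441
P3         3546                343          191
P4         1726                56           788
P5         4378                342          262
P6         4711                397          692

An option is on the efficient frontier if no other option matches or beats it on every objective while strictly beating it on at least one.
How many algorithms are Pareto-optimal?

5

P1: not dominated (best memory).
P2: not dominated.
P3: not dominated (best p99 latency).
P4: dominated by P1 (throughput 2769≥1726, memory 19≤56, p99 latency 735≤788).
P5: not dominated.
P6: not dominated (best throughput).
Pareto-optimal: P1, P2, P3, P5, P6 → 5.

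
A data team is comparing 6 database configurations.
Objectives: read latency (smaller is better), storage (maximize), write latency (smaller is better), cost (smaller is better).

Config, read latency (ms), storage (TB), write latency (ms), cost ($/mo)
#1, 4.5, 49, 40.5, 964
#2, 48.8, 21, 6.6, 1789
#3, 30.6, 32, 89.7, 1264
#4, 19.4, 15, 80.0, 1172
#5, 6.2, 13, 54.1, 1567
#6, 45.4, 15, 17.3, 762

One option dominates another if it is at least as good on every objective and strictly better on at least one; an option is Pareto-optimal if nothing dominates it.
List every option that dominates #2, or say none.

none

#1: worse on write latency (40.5 vs 6.6).
#3: worse on write latency (89.7 vs 6.6).
#4: worse on storage (15 vs 21).
#5: worse on storage (13 vs 21).
#6: worse on storage (15 vs 21).
No option dominates #2.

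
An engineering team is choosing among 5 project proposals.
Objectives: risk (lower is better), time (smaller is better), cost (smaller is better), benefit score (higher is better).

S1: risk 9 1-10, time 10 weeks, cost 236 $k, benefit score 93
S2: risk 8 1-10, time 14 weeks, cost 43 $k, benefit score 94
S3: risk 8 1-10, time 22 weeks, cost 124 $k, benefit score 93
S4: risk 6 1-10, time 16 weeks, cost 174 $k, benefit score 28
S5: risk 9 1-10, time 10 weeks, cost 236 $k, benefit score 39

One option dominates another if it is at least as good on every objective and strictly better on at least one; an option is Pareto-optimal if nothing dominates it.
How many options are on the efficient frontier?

S1: not dominated.
S2: not dominated (best cost).
S3: dominated by S2 (risk 8≤8, time 14≤22, cost 43≤124, benefit score 94≥93).
S4: not dominated (best risk).
S5: dominated by S1 (risk 9≤9, time 10≤10, cost 236≤236, benefit score 93≥39).
Pareto-optimal: S1, S2, S4 → 3.

3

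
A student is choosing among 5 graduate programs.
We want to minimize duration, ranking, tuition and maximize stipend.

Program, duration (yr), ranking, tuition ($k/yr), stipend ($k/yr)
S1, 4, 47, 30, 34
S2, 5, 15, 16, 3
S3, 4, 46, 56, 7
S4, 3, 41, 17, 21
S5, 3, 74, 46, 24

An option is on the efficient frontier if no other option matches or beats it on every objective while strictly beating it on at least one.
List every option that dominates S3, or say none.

S4: duration 3≤4, ranking 41≤46, tuition 17≤56, stipend 21≥7 — dominates S3.
Others (S1, S2, S5) are each worse than S3 on at least one objective.

S4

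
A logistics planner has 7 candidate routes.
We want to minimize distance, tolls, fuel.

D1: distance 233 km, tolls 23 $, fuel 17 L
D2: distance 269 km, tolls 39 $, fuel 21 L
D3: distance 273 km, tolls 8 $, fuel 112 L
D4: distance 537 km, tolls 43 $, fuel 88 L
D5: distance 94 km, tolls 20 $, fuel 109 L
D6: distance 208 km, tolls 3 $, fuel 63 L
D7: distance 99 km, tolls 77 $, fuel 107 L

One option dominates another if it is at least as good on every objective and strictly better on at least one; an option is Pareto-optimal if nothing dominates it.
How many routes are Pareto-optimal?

4

D1: not dominated (best fuel).
D2: dominated by D1 (distance 233≤269, tolls 23≤39, fuel 17≤21).
D3: dominated by D6 (distance 208≤273, tolls 3≤8, fuel 63≤112).
D4: dominated by D1 (distance 233≤537, tolls 23≤43, fuel 17≤88).
D5: not dominated (best distance).
D6: not dominated (best tolls).
D7: not dominated.
Pareto-optimal: D1, D5, D6, D7 → 4.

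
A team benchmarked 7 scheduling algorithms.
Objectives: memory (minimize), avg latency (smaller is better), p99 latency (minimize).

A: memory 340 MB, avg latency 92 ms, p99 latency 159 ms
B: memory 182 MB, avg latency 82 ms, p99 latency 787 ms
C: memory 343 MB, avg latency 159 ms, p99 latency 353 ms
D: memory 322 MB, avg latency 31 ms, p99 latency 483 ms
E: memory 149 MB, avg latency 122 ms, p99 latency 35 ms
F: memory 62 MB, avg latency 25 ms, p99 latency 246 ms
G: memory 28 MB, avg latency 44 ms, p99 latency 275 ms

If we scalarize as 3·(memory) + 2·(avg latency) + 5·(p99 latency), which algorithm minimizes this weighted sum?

A: 3·340 + 2·92 + 5·159 = 1999
B: 3·182 + 2·82 + 5·787 = 4645
C: 3·343 + 2·159 + 5·353 = 3112
D: 3·322 + 2·31 + 5·483 = 3443
E: 3·149 + 2·122 + 5·35 = 866
F: 3·62 + 2·25 + 5·246 = 1466
G: 3·28 + 2·44 + 5·275 = 1547
Lowest: E at 866.

E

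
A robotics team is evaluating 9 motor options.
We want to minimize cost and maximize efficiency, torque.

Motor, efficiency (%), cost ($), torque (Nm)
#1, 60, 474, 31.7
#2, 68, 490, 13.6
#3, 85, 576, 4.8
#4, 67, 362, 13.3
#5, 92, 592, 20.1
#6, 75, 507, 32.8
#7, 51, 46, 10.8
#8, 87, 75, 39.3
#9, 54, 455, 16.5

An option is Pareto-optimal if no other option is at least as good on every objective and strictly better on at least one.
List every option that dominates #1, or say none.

#8: efficiency 87≥60, cost 75≤474, torque 39.3≥31.7 — dominates #1.
Others (#2, #3, #4, #5, #6, #7, #9) are each worse than #1 on at least one objective.

#8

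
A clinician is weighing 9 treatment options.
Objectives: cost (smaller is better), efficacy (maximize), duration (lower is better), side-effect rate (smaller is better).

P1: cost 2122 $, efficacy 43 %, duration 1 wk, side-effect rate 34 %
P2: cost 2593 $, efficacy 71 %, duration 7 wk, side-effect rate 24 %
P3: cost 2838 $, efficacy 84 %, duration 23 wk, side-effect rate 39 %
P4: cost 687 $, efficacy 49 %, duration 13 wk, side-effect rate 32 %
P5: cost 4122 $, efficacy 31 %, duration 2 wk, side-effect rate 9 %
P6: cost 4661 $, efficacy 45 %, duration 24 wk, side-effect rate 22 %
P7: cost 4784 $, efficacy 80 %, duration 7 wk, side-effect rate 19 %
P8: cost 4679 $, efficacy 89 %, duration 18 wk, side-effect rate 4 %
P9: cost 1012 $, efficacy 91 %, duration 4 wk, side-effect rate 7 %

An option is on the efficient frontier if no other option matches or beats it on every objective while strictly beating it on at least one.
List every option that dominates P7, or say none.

P9: cost 1012≤4784, efficacy 91≥80, duration 4≤7, side-effect rate 7≤19 — dominates P7.
Others (P1, P2, P3, P4, P5, P6, P8) are each worse than P7 on at least one objective.

P9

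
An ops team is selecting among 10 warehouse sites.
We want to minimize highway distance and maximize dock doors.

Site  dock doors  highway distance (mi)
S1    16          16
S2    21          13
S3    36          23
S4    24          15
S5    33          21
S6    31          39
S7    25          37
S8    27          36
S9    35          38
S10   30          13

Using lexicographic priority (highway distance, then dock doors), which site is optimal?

First minimize highway distance: best is 13, kept {S2, S10}.
Then maximize dock doors: best is 30, kept {S10}.

S10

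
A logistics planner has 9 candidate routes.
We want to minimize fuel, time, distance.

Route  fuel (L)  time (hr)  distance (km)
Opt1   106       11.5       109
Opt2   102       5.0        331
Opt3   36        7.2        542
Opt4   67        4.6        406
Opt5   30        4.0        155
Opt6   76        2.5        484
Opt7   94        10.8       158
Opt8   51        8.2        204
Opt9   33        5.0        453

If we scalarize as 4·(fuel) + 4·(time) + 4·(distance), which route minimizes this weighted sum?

Opt1: 4·106 + 4·11.5 + 4·109 = 906.0
Opt2: 4·102 + 4·5.0 + 4·331 = 1752.0
Opt3: 4·36 + 4·7.2 + 4·542 = 2340.8
Opt4: 4·67 + 4·4.6 + 4·406 = 1910.4
Opt5: 4·30 + 4·4.0 + 4·155 = 756.0
Opt6: 4·76 + 4·2.5 + 4·484 = 2250.0
Opt7: 4·94 + 4·10.8 + 4·158 = 1051.2
Opt8: 4·51 + 4·8.2 + 4·204 = 1052.8
Opt9: 4·33 + 4·5.0 + 4·453 = 1964.0
Lowest: Opt5 at 756.0.

Opt5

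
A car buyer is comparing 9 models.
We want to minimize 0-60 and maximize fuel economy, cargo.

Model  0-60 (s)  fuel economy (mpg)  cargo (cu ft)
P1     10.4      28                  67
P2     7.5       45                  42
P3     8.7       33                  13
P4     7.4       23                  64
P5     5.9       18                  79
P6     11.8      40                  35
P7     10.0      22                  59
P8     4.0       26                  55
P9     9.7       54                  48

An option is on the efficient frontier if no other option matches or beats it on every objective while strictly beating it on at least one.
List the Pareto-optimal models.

P1: not dominated.
P2: not dominated.
P3: dominated by P2 (0-60 7.5≤8.7, fuel economy 45≥33, cargo 42≥13).
P4: not dominated.
P5: not dominated (best cargo).
P6: dominated by P2 (0-60 7.5≤11.8, fuel economy 45≥40, cargo 42≥35).
P7: dominated by P4 (0-60 7.4≤10.0, fuel economy 23≥22, cargo 64≥59).
P8: not dominated (best 0-60).
P9: not dominated (best fuel economy).

P1, P2, P4, P5, P8, P9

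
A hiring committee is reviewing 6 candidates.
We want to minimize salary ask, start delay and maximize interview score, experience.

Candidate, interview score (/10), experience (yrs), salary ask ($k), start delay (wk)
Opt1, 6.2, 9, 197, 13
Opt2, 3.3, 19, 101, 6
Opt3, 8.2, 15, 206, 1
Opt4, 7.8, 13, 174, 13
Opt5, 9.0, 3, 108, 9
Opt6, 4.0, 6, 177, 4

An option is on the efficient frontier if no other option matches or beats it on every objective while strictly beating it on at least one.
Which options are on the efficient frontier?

Opt1: dominated by Opt4 (interview score 7.8≥6.2, experience 13≥9, salary ask 174≤197, start delay 13≤13).
Opt2: not dominated (best experience).
Opt3: not dominated (best start delay).
Opt4: not dominated.
Opt5: not dominated (best interview score).
Opt6: not dominated.

Opt2, Opt3, Opt4, Opt5, Opt6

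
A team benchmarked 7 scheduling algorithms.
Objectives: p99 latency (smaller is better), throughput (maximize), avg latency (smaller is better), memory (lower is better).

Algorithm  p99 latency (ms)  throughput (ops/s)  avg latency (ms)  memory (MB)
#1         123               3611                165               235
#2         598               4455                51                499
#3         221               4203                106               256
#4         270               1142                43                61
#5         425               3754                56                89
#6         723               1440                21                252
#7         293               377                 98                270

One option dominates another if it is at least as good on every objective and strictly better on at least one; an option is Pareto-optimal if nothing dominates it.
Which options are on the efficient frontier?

#1, #2, #3, #4, #5, #6

#1: not dominated (best p99 latency).
#2: not dominated (best throughput).
#3: not dominated.
#4: not dominated (best memory).
#5: not dominated.
#6: not dominated (best avg latency).
#7: dominated by #4 (p99 latency 270≤293, throughput 1142≥377, avg latency 43≤98, memory 61≤270).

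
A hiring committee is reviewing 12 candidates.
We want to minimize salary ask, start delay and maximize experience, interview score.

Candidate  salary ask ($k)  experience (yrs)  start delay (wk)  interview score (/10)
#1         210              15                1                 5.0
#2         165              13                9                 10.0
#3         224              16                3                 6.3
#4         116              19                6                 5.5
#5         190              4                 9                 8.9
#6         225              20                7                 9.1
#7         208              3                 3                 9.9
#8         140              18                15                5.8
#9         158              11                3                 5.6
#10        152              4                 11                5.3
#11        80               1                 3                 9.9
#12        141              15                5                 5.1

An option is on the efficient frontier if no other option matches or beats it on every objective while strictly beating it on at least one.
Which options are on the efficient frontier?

#1, #2, #3, #4, #6, #7, #8, #9, #11, #12

#1: not dominated (best start delay).
#2: not dominated (best interview score).
#3: not dominated.
#4: not dominated.
#5: dominated by #2 (salary ask 165≤190, experience 13≥4, start delay 9≤9, interview score 10.0≥8.9).
#6: not dominated (best experience).
#7: not dominated.
#8: not dominated.
#9: not dominated.
#10: dominated by #4 (salary ask 116≤152, experience 19≥4, start delay 6≤11, interview score 5.5≥5.3).
#11: not dominated (best salary ask).
#12: not dominated.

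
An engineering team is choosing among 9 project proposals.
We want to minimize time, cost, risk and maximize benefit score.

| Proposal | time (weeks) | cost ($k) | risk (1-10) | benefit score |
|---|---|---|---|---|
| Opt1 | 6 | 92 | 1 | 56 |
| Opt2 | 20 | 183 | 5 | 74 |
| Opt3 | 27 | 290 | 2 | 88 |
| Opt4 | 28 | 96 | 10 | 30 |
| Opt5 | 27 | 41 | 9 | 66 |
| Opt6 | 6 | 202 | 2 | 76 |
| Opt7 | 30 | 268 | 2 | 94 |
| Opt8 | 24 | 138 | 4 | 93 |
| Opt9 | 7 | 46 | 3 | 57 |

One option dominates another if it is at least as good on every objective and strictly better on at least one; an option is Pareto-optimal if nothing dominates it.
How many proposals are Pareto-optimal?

Opt1: not dominated (best risk).
Opt2: not dominated.
Opt3: not dominated.
Opt4: dominated by Opt1 (time 6≤28, cost 92≤96, risk 1≤10, benefit score 56≥30).
Opt5: not dominated (best cost).
Opt6: not dominated.
Opt7: not dominated (best benefit score).
Opt8: not dominated.
Opt9: not dominated.
Pareto-optimal: Opt1, Opt2, Opt3, Opt5, Opt6, Opt7, Opt8, Opt9 → 8.

8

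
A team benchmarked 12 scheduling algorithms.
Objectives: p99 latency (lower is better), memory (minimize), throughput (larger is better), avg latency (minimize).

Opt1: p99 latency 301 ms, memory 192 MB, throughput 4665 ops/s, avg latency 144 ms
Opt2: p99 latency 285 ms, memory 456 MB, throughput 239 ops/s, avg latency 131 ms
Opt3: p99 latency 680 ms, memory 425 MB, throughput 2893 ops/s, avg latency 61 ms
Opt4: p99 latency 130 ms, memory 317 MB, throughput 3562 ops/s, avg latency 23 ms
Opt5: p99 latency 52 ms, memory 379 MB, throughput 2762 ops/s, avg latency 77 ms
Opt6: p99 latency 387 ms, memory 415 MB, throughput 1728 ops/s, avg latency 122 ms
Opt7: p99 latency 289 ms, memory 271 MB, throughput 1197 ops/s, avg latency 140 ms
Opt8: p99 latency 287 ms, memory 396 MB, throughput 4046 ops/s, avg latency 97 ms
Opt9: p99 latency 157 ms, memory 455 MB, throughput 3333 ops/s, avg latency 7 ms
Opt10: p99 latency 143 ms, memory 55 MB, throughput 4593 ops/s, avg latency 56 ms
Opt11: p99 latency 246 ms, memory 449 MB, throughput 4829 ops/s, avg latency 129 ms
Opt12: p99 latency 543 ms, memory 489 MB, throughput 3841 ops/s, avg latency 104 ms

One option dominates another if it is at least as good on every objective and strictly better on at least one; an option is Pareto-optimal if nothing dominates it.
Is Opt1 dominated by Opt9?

Opt9 vs Opt1: Opt9 is worse on memory (455 vs 192), so it does not dominate Opt1.

No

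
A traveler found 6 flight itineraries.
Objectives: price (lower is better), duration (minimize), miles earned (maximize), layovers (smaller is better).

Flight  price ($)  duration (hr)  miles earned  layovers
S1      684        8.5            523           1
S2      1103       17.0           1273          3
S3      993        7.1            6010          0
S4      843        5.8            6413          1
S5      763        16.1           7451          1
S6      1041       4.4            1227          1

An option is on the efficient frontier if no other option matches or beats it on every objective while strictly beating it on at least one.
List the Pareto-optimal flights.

S1: not dominated (best price).
S2: dominated by S3 (price 993≤1103, duration 7.1≤17.0, miles earned 6010≥1273, layovers 0≤3).
S3: not dominated (best layovers).
S4: not dominated.
S5: not dominated (best miles earned).
S6: not dominated (best duration).

S1, S3, S4, S5, S6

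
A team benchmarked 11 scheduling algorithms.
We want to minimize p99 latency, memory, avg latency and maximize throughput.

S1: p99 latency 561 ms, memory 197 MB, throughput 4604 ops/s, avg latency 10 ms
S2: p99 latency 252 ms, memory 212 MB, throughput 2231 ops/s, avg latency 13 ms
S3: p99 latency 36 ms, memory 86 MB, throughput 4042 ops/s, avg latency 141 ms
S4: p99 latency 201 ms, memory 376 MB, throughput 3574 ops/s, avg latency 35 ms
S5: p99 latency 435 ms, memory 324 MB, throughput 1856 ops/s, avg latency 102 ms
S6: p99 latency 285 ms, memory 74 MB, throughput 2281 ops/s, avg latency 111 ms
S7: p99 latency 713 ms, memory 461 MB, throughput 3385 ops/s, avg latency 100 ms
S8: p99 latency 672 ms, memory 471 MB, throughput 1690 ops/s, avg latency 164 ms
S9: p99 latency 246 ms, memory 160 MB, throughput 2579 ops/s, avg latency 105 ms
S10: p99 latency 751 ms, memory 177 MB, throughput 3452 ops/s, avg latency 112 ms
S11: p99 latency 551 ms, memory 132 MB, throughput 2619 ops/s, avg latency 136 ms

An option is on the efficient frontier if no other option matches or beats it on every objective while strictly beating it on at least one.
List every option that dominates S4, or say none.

S1: worse on p99 latency (561 vs 201).
S2: worse on p99 latency (252 vs 201).
S3: worse on avg latency (141 vs 35).
S5: worse on p99 latency (435 vs 201).
S6: worse on p99 latency (285 vs 201).
S7: worse on p99 latency (713 vs 201).
S8: worse on p99 latency (672 vs 201).
S9: worse on p99 latency (246 vs 201).
S10: worse on p99 latency (751 vs 201).
S11: worse on p99 latency (551 vs 201).
No option dominates S4.

none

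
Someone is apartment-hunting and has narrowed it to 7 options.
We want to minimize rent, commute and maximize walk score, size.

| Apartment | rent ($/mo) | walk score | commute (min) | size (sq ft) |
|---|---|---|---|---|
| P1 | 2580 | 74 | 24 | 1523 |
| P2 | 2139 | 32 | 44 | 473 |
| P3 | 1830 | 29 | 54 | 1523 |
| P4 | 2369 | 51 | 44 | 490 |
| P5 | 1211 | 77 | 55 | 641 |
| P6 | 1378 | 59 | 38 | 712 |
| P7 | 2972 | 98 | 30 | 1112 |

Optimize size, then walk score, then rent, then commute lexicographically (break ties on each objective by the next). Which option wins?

P1

First maximize size: best is 1523, kept {P1, P3}.
Then maximize walk score: best is 74, kept {P1}.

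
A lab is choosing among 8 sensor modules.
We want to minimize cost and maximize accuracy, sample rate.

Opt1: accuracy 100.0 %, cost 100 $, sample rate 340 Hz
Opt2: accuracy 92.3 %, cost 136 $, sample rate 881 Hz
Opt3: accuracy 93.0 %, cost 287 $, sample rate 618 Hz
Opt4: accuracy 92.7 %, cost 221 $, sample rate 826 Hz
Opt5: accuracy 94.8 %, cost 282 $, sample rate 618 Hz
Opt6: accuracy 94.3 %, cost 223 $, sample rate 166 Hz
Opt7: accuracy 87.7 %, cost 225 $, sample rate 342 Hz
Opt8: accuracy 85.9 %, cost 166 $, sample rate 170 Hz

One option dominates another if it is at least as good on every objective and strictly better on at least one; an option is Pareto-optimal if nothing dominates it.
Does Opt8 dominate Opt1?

Opt8 vs Opt1: Opt8 is worse on accuracy (85.9 vs 100.0), so it does not dominate Opt1.

No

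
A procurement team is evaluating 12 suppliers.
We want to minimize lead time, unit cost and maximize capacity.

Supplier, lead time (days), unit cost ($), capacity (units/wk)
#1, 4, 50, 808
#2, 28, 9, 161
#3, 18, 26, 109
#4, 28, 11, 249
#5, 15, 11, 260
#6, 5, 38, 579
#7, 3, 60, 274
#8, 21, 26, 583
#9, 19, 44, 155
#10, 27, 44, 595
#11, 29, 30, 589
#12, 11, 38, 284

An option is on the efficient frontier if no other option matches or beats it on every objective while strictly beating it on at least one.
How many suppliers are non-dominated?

8

#1: not dominated (best capacity).
#2: not dominated (best unit cost).
#3: dominated by #5 (lead time 15≤18, unit cost 11≤26, capacity 260≥109).
#4: dominated by #5 (lead time 15≤28, unit cost 11≤11, capacity 260≥249).
#5: not dominated.
#6: not dominated.
#7: not dominated (best lead time).
#8: not dominated.
#9: dominated by #5 (lead time 15≤19, unit cost 11≤44, capacity 260≥155).
#10: not dominated.
#11: not dominated.
#12: dominated by #6 (lead time 5≤11, unit cost 38≤38, capacity 579≥284).
Pareto-optimal: #1, #2, #5, #6, #7, #8, #10, #11 → 8.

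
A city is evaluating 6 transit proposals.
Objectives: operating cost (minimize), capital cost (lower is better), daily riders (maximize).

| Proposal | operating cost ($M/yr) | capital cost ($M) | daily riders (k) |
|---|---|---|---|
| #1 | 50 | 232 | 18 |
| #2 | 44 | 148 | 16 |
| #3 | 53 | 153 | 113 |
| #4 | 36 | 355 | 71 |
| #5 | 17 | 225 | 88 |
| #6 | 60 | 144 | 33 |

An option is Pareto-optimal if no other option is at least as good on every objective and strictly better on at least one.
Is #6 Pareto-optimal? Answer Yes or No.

Yes

#1: worse on capital cost (232 vs 144).
#2: worse on capital cost (148 vs 144).
#3: worse on capital cost (153 vs 144).
#4: worse on capital cost (355 vs 144).
#5: worse on capital cost (225 vs 144).
No option is at least as good as #6 on every objective and strictly better on one.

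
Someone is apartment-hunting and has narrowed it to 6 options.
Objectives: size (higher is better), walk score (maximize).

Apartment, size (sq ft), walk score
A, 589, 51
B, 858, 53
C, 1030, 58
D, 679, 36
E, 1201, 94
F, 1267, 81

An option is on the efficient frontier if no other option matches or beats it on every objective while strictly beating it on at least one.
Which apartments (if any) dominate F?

A: worse on size (589 vs 1267).
B: worse on size (858 vs 1267).
C: worse on size (1030 vs 1267).
D: worse on size (679 vs 1267).
E: worse on size (1201 vs 1267).
No option dominates F.

none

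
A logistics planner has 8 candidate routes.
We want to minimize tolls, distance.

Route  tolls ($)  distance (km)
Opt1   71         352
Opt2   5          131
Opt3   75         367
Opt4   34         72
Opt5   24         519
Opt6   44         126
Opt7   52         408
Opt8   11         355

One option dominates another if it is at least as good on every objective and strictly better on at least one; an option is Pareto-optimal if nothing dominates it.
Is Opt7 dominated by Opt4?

Opt4 vs Opt7: tolls 34≤52, distance 72≤408 — Opt4 is at least as good on every objective with at least one strict improvement.

Yes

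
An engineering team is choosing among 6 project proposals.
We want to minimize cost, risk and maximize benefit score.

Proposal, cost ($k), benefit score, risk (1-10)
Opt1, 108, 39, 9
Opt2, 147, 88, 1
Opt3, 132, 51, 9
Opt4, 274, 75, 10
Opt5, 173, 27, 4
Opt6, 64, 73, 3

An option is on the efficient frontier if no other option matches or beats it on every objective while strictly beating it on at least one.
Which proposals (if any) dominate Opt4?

Opt2: cost 147≤274, benefit score 88≥75, risk 1≤10 — dominates Opt4.
Others (Opt1, Opt3, Opt5, Opt6) are each worse than Opt4 on at least one objective.

Opt2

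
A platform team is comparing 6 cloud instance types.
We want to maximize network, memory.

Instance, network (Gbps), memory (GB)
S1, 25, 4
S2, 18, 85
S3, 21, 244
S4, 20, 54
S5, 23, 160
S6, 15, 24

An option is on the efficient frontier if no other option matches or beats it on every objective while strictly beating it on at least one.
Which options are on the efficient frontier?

S1: not dominated (best network).
S2: dominated by S3 (network 21≥18, memory 244≥85).
S3: not dominated (best memory).
S4: dominated by S3 (network 21≥20, memory 244≥54).
S5: not dominated.
S6: dominated by S2 (network 18≥15, memory 85≥24).

S1, S3, S5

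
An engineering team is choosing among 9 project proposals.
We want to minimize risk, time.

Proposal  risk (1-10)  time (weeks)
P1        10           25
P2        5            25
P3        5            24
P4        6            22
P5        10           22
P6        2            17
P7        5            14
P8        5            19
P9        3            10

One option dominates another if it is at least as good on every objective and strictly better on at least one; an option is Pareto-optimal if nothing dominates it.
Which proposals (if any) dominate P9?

P1: worse on risk (10 vs 3).
P2: worse on risk (5 vs 3).
P3: worse on risk (5 vs 3).
P4: worse on risk (6 vs 3).
P5: worse on risk (10 vs 3).
P6: worse on time (17 vs 10).
P7: worse on risk (5 vs 3).
P8: worse on risk (5 vs 3).
No option dominates P9.

none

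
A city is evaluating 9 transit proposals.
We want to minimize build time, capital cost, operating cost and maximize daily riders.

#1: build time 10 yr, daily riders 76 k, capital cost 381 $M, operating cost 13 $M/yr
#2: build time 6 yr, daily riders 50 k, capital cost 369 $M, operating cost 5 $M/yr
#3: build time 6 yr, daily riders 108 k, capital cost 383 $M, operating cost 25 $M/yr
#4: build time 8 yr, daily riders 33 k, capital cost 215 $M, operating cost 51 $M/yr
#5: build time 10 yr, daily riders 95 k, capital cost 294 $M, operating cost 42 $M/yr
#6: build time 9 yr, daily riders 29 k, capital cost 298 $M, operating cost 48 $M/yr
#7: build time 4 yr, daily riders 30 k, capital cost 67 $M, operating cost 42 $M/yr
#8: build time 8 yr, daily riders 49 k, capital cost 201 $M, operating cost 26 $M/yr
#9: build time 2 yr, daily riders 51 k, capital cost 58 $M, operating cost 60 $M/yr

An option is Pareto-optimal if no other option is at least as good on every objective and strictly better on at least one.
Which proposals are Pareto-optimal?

#1: not dominated.
#2: not dominated (best operating cost).
#3: not dominated (best daily riders).
#4: dominated by #8 (build time 8≤8, daily riders 49≥33, capital cost 201≤215, operating cost 26≤51).
#5: not dominated.
#6: dominated by #7 (build time 4≤9, daily riders 30≥29, capital cost 67≤298, operating cost 42≤48).
#7: not dominated.
#8: not dominated.
#9: not dominated (best build time).

#1, #2, #3, #5, #7, #8, #9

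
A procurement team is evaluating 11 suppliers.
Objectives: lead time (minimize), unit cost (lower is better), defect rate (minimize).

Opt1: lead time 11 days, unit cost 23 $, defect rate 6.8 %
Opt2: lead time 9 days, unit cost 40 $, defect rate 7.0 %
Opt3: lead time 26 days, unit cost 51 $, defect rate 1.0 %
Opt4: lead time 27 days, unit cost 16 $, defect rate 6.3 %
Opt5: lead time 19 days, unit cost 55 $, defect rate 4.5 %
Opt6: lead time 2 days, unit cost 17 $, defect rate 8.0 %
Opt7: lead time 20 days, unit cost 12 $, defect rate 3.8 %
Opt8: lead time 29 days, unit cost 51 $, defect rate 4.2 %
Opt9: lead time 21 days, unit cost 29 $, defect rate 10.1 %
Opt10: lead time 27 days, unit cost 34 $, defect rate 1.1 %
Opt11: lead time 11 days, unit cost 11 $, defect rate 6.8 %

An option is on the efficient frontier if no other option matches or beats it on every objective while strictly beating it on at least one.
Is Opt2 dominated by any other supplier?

Opt1: worse on lead time (11 vs 9).
Opt3: worse on lead time (26 vs 9).
Opt4: worse on lead time (27 vs 9).
Opt5: worse on lead time (19 vs 9).
Opt6: worse on defect rate (8.0 vs 7.0).
Opt7: worse on lead time (20 vs 9).
Opt8: worse on lead time (29 vs 9).
Opt9: worse on lead time (21 vs 9).
Opt10: worse on lead time (27 vs 9).
Opt11: worse on lead time (11 vs 9).
No option is at least as good as Opt2 on every objective and strictly better on one.

No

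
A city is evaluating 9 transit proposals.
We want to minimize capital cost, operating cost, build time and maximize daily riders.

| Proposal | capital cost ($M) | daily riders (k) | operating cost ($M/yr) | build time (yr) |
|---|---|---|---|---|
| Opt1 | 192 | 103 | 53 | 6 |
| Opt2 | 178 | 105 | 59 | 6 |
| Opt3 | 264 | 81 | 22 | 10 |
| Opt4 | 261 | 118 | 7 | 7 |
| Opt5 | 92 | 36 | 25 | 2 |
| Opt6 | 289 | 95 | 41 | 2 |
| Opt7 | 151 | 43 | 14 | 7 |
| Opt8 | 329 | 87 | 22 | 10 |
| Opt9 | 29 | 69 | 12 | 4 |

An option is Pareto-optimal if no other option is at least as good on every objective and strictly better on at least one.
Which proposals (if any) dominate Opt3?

Opt4

Opt4: capital cost 261≤264, daily riders 118≥81, operating cost 7≤22, build time 7≤10 — dominates Opt3.
Others (Opt1, Opt2, Opt5, Opt6, Opt7, Opt8, Opt9) are each worse than Opt3 on at least one objective.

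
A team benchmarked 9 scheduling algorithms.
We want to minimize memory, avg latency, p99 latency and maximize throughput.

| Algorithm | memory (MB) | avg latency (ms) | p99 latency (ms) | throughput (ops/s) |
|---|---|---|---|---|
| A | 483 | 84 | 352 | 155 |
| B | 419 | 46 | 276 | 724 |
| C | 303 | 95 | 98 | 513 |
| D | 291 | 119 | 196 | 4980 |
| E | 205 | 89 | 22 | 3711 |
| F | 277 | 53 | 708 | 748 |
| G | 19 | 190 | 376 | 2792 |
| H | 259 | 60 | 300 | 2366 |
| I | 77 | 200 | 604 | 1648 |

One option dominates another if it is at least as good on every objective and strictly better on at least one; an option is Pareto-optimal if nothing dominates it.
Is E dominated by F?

F vs E: F is worse on memory (277 vs 205), so it does not dominate E.

No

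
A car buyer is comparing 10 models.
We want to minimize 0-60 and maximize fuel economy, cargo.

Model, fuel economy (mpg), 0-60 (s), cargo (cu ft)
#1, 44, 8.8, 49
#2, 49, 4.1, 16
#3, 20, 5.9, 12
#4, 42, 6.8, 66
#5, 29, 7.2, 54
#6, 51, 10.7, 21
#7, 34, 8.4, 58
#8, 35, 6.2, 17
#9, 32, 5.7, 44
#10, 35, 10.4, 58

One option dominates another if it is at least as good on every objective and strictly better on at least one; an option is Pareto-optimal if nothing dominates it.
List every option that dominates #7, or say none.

#4

#4: fuel economy 42≥34, 0-60 6.8≤8.4, cargo 66≥58 — dominates #7.
Others (#1, #2, #3, #5, #6, #8, #9, #10) are each worse than #7 on at least one objective.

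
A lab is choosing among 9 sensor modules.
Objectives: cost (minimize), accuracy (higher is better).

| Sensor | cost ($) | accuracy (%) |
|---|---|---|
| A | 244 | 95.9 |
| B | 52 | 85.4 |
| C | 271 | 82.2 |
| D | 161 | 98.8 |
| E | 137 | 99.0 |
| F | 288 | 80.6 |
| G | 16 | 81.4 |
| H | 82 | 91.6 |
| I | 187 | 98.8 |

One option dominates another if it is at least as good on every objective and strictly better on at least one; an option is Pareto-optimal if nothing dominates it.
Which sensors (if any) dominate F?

A, B, C, D, E, G, H, I

A: cost 244≤288, accuracy 95.9≥80.6 — dominates F.
B: cost 52≤288, accuracy 85.4≥80.6 — dominates F.
C: cost 271≤288, accuracy 82.2≥80.6 — dominates F.
D: cost 161≤288, accuracy 98.8≥80.6 — dominates F.
E: cost 137≤288, accuracy 99.0≥80.6 — dominates F.
G: cost 16≤288, accuracy 81.4≥80.6 — dominates F.
H: cost 82≤288, accuracy 91.6≥80.6 — dominates F.
I: cost 187≤288, accuracy 98.8≥80.6 — dominates F.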